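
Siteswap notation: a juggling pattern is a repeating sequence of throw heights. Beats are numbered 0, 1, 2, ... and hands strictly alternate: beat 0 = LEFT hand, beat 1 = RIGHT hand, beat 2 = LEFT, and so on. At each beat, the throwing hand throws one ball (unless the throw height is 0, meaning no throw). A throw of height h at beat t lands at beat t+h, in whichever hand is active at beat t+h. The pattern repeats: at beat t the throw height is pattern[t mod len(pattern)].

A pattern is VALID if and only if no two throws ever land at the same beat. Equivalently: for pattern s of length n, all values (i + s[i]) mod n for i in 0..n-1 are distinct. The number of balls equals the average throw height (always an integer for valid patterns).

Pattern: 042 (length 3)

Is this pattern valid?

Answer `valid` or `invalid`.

Answer: valid

Derivation:
i=0: (i + s[i]) mod n = (0 + 0) mod 3 = 0
i=1: (i + s[i]) mod n = (1 + 4) mod 3 = 2
i=2: (i + s[i]) mod n = (2 + 2) mod 3 = 1
Residues: [0, 2, 1], distinct: True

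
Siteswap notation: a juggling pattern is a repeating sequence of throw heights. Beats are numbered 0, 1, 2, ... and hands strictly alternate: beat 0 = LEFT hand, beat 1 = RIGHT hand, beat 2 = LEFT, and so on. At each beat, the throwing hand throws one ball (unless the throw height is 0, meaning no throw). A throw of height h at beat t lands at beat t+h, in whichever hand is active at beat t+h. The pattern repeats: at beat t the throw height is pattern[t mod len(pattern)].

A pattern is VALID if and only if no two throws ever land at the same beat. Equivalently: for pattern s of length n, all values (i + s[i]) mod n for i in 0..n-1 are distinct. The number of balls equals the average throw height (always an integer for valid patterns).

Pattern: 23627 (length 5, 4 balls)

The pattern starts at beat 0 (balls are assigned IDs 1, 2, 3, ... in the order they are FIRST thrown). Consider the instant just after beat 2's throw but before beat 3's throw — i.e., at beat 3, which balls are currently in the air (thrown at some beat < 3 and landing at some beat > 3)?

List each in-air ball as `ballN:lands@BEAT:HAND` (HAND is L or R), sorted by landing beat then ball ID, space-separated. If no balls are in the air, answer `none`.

Answer: ball2:lands@4:L ball1:lands@8:L

Derivation:
Beat 0 (L): throw ball1 h=2 -> lands@2:L; in-air after throw: [b1@2:L]
Beat 1 (R): throw ball2 h=3 -> lands@4:L; in-air after throw: [b1@2:L b2@4:L]
Beat 2 (L): throw ball1 h=6 -> lands@8:L; in-air after throw: [b2@4:L b1@8:L]
Beat 3 (R): throw ball3 h=2 -> lands@5:R; in-air after throw: [b2@4:L b3@5:R b1@8:L]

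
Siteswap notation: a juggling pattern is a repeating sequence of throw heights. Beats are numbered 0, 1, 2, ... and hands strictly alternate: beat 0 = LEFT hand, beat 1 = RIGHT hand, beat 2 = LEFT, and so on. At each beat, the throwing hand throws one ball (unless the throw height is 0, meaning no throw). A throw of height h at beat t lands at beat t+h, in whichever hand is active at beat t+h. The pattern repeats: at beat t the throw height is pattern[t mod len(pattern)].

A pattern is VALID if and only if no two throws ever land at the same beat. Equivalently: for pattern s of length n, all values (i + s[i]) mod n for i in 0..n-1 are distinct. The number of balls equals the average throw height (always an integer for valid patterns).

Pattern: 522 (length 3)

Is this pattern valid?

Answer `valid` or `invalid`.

i=0: (i + s[i]) mod n = (0 + 5) mod 3 = 2
i=1: (i + s[i]) mod n = (1 + 2) mod 3 = 0
i=2: (i + s[i]) mod n = (2 + 2) mod 3 = 1
Residues: [2, 0, 1], distinct: True

Answer: valid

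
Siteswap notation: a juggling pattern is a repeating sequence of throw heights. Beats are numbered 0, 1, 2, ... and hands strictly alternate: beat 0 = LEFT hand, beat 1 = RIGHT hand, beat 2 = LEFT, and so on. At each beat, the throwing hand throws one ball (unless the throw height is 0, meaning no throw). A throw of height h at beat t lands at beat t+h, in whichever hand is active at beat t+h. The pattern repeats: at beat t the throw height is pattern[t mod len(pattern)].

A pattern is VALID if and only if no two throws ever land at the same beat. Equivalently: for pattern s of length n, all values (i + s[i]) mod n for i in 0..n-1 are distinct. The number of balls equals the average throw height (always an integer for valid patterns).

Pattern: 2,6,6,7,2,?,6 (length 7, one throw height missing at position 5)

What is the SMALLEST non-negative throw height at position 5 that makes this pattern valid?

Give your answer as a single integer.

Answer: 6

Derivation:
i=0: (0 + 2) mod 7 = 2
i=1: (1 + 6) mod 7 = 0
i=2: (2 + 6) mod 7 = 1
i=3: (3 + 7) mod 7 = 3
i=4: (4 + 2) mod 7 = 6
i=5: s[i]=? (unknown)
i=6: (6 + 6) mod 7 = 5
Known residues: [0, 1, 2, 3, 5, 6]; need a permutation of 0..6, so missing residue r = 4
Need (5 + s) mod 7 = 4; smallest s = (4 - 5) mod 7 = 6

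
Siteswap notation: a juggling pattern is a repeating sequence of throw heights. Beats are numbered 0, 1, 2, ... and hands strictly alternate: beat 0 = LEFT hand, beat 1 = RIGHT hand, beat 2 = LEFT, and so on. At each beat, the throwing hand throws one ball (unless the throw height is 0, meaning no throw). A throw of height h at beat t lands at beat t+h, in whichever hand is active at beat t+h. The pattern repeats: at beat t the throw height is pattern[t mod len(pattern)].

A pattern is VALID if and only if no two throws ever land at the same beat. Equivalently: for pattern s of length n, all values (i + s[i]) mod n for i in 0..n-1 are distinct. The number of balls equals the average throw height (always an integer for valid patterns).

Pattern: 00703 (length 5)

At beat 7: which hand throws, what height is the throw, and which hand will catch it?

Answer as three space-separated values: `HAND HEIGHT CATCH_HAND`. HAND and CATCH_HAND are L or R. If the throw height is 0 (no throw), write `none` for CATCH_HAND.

Beat 7: 7 mod 2 = 1, so hand = R
Throw height = pattern[7 mod 5] = pattern[2] = 7
Lands at beat 7+7=14, 14 mod 2 = 0, so catch hand = L

Answer: R 7 L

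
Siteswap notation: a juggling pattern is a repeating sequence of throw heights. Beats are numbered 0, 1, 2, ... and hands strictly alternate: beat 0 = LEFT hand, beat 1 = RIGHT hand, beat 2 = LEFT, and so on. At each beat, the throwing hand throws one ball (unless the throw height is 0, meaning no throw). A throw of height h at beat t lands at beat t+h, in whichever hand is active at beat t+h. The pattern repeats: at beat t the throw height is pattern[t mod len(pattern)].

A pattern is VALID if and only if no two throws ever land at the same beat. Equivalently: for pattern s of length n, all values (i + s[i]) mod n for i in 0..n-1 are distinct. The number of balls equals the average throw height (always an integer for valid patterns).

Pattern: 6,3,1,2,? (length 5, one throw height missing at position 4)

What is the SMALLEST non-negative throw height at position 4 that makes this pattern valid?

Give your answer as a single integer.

Answer: 3

Derivation:
i=0: (0 + 6) mod 5 = 1
i=1: (1 + 3) mod 5 = 4
i=2: (2 + 1) mod 5 = 3
i=3: (3 + 2) mod 5 = 0
i=4: s[i]=? (unknown)
Known residues: [0, 1, 3, 4]; need a permutation of 0..4, so missing residue r = 2
Need (4 + s) mod 5 = 2; smallest s = (2 - 4) mod 5 = 3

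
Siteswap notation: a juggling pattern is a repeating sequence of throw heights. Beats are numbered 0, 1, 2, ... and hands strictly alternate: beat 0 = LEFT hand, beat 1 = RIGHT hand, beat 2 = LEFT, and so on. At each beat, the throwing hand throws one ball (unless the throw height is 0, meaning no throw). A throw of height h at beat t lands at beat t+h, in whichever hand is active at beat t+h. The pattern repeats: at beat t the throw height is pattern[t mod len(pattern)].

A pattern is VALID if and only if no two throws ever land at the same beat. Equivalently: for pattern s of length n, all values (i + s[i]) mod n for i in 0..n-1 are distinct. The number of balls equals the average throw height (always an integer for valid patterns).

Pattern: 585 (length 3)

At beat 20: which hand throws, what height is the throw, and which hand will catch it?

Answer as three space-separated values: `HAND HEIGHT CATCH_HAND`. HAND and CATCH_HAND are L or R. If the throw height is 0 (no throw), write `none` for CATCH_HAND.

Beat 20: 20 mod 2 = 0, so hand = L
Throw height = pattern[20 mod 3] = pattern[2] = 5
Lands at beat 20+5=25, 25 mod 2 = 1, so catch hand = R

Answer: L 5 R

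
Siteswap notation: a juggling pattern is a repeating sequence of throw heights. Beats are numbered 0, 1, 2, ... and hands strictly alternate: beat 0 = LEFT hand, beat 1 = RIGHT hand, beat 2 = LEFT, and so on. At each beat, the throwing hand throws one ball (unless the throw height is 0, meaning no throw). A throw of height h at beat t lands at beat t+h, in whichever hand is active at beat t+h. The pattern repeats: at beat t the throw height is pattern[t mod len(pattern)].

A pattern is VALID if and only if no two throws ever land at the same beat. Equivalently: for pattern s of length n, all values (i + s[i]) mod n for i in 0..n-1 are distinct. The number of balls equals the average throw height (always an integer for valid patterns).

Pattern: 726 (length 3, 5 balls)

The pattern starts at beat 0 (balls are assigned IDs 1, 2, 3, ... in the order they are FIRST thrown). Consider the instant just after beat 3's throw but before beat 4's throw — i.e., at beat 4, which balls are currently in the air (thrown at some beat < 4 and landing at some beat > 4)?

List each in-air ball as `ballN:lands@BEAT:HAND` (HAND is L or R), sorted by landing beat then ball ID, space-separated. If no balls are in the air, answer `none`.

Beat 0 (L): throw ball1 h=7 -> lands@7:R; in-air after throw: [b1@7:R]
Beat 1 (R): throw ball2 h=2 -> lands@3:R; in-air after throw: [b2@3:R b1@7:R]
Beat 2 (L): throw ball3 h=6 -> lands@8:L; in-air after throw: [b2@3:R b1@7:R b3@8:L]
Beat 3 (R): throw ball2 h=7 -> lands@10:L; in-air after throw: [b1@7:R b3@8:L b2@10:L]
Beat 4 (L): throw ball4 h=2 -> lands@6:L; in-air after throw: [b4@6:L b1@7:R b3@8:L b2@10:L]

Answer: ball1:lands@7:R ball3:lands@8:L ball2:lands@10:L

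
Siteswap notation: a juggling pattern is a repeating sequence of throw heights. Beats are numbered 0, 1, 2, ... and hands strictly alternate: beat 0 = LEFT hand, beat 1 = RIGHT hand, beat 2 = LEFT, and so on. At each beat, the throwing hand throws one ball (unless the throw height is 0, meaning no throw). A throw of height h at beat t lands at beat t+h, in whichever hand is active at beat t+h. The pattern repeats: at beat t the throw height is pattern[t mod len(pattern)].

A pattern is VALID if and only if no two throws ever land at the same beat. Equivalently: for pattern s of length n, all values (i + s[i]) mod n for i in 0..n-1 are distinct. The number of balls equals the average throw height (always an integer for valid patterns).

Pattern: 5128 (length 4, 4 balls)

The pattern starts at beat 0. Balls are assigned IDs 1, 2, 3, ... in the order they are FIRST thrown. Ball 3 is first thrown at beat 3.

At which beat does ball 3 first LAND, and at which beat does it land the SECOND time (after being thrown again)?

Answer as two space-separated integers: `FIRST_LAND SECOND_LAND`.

Answer: 11 19

Derivation:
Beat 0 (L): throw ball1 h=5 -> lands@5:R; in-air after throw: [b1@5:R]
Beat 1 (R): throw ball2 h=1 -> lands@2:L; in-air after throw: [b2@2:L b1@5:R]
Beat 2 (L): throw ball2 h=2 -> lands@4:L; in-air after throw: [b2@4:L b1@5:R]
Beat 3 (R): throw ball3 h=8 -> lands@11:R; in-air after throw: [b2@4:L b1@5:R b3@11:R]
Beat 4 (L): throw ball2 h=5 -> lands@9:R; in-air after throw: [b1@5:R b2@9:R b3@11:R]
Beat 5 (R): throw ball1 h=1 -> lands@6:L; in-air after throw: [b1@6:L b2@9:R b3@11:R]
Beat 6 (L): throw ball1 h=2 -> lands@8:L; in-air after throw: [b1@8:L b2@9:R b3@11:R]
Beat 7 (R): throw ball4 h=8 -> lands@15:R; in-air after throw: [b1@8:L b2@9:R b3@11:R b4@15:R]
Beat 8 (L): throw ball1 h=5 -> lands@13:R; in-air after throw: [b2@9:R b3@11:R b1@13:R b4@15:R]
Beat 9 (R): throw ball2 h=1 -> lands@10:L; in-air after throw: [b2@10:L b3@11:R b1@13:R b4@15:R]
Beat 10 (L): throw ball2 h=2 -> lands@12:L; in-air after throw: [b3@11:R b2@12:L b1@13:R b4@15:R]
Beat 11 (R): throw ball3 h=8 -> lands@19:R; in-air after throw: [b2@12:L b1@13:R b4@15:R b3@19:R]
Beat 12 (L): throw ball2 h=5 -> lands@17:R; in-air after throw: [b1@13:R b4@15:R b2@17:R b3@19:R]
Ball 3: thrown@3 h=8 -> first land @11; rethrown@11 h=8 -> second land @19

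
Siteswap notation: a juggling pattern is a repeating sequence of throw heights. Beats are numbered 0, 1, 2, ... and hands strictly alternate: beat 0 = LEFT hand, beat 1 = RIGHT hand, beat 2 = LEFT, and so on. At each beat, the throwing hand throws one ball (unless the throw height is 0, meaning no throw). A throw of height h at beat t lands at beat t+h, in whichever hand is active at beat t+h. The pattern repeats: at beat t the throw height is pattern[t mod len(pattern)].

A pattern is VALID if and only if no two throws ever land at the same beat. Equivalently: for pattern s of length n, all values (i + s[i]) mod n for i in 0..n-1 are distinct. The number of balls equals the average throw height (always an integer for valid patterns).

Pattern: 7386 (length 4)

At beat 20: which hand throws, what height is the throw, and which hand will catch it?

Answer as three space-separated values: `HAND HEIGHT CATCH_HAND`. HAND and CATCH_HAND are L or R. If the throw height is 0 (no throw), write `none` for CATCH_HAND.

Answer: L 7 R

Derivation:
Beat 20: 20 mod 2 = 0, so hand = L
Throw height = pattern[20 mod 4] = pattern[0] = 7
Lands at beat 20+7=27, 27 mod 2 = 1, so catch hand = R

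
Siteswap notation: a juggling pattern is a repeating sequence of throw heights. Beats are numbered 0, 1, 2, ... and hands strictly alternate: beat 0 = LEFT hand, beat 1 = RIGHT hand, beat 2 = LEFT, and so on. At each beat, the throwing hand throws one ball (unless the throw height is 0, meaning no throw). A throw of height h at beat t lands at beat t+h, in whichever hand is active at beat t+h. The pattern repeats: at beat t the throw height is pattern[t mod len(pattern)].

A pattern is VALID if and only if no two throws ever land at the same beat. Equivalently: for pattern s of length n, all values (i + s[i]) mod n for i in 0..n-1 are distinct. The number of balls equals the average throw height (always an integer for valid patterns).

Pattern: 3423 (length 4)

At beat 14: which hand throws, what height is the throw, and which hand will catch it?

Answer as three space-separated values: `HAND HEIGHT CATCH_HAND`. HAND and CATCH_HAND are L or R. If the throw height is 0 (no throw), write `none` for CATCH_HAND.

Beat 14: 14 mod 2 = 0, so hand = L
Throw height = pattern[14 mod 4] = pattern[2] = 2
Lands at beat 14+2=16, 16 mod 2 = 0, so catch hand = L

Answer: L 2 L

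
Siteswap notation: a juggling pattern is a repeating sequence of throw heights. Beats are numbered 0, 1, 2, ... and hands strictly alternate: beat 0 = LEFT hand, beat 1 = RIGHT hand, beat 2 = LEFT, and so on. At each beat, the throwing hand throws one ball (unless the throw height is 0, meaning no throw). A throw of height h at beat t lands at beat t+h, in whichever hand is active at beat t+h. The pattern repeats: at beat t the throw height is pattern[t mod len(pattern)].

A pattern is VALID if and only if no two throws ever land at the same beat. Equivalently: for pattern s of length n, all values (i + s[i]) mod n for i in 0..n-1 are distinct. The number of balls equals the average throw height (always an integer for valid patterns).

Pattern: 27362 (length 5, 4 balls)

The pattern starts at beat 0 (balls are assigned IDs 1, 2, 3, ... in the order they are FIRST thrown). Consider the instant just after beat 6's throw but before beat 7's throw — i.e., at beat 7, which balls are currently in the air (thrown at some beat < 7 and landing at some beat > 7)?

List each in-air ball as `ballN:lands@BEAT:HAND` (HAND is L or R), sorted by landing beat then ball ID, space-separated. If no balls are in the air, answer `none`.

Answer: ball2:lands@8:L ball3:lands@9:R ball4:lands@13:R

Derivation:
Beat 0 (L): throw ball1 h=2 -> lands@2:L; in-air after throw: [b1@2:L]
Beat 1 (R): throw ball2 h=7 -> lands@8:L; in-air after throw: [b1@2:L b2@8:L]
Beat 2 (L): throw ball1 h=3 -> lands@5:R; in-air after throw: [b1@5:R b2@8:L]
Beat 3 (R): throw ball3 h=6 -> lands@9:R; in-air after throw: [b1@5:R b2@8:L b3@9:R]
Beat 4 (L): throw ball4 h=2 -> lands@6:L; in-air after throw: [b1@5:R b4@6:L b2@8:L b3@9:R]
Beat 5 (R): throw ball1 h=2 -> lands@7:R; in-air after throw: [b4@6:L b1@7:R b2@8:L b3@9:R]
Beat 6 (L): throw ball4 h=7 -> lands@13:R; in-air after throw: [b1@7:R b2@8:L b3@9:R b4@13:R]
Beat 7 (R): throw ball1 h=3 -> lands@10:L; in-air after throw: [b2@8:L b3@9:R b1@10:L b4@13:R]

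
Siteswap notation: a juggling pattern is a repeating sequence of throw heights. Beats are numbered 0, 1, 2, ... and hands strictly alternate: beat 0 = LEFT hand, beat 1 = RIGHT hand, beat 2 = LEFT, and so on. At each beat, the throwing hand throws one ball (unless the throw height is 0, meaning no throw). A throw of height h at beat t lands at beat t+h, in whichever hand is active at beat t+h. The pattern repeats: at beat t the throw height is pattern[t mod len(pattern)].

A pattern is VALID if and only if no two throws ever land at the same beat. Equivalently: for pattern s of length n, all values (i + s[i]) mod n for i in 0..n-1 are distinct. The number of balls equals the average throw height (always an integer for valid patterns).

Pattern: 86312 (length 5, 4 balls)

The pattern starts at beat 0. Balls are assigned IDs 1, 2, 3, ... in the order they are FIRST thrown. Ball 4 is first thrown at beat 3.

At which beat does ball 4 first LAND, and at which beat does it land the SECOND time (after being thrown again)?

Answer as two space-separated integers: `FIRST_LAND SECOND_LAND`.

Beat 0 (L): throw ball1 h=8 -> lands@8:L; in-air after throw: [b1@8:L]
Beat 1 (R): throw ball2 h=6 -> lands@7:R; in-air after throw: [b2@7:R b1@8:L]
Beat 2 (L): throw ball3 h=3 -> lands@5:R; in-air after throw: [b3@5:R b2@7:R b1@8:L]
Beat 3 (R): throw ball4 h=1 -> lands@4:L; in-air after throw: [b4@4:L b3@5:R b2@7:R b1@8:L]
Beat 4 (L): throw ball4 h=2 -> lands@6:L; in-air after throw: [b3@5:R b4@6:L b2@7:R b1@8:L]
Beat 5 (R): throw ball3 h=8 -> lands@13:R; in-air after throw: [b4@6:L b2@7:R b1@8:L b3@13:R]
Beat 6 (L): throw ball4 h=6 -> lands@12:L; in-air after throw: [b2@7:R b1@8:L b4@12:L b3@13:R]
Ball 4: thrown@3 h=1 -> first land @4; rethrown@4 h=2 -> second land @6

Answer: 4 6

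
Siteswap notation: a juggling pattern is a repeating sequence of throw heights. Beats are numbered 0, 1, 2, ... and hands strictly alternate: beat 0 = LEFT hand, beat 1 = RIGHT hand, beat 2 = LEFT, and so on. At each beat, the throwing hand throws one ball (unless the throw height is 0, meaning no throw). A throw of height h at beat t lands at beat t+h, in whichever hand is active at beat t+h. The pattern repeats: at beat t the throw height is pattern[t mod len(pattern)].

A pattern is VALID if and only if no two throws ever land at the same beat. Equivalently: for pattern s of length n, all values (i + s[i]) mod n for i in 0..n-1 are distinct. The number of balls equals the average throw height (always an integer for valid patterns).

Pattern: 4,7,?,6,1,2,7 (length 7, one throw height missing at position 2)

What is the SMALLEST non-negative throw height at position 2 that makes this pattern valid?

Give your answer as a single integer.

i=0: (0 + 4) mod 7 = 4
i=1: (1 + 7) mod 7 = 1
i=2: s[i]=? (unknown)
i=3: (3 + 6) mod 7 = 2
i=4: (4 + 1) mod 7 = 5
i=5: (5 + 2) mod 7 = 0
i=6: (6 + 7) mod 7 = 6
Known residues: [0, 1, 2, 4, 5, 6]; need a permutation of 0..6, so missing residue r = 3
Need (2 + s) mod 7 = 3; smallest s = (3 - 2) mod 7 = 1

Answer: 1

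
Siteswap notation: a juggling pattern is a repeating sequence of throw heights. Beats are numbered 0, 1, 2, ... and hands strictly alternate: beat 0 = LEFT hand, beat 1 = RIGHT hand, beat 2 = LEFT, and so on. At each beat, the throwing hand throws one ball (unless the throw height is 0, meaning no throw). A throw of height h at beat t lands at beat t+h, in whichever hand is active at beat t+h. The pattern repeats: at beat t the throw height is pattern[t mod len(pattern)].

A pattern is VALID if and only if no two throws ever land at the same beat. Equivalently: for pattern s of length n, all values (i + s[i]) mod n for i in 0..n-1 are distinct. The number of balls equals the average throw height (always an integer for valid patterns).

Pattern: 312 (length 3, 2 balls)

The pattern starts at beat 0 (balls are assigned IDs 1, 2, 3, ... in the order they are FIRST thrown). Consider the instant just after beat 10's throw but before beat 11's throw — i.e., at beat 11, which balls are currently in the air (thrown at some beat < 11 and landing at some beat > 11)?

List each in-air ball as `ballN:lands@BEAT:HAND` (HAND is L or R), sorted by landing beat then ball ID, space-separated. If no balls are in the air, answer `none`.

Answer: ball1:lands@12:L

Derivation:
Beat 0 (L): throw ball1 h=3 -> lands@3:R; in-air after throw: [b1@3:R]
Beat 1 (R): throw ball2 h=1 -> lands@2:L; in-air after throw: [b2@2:L b1@3:R]
Beat 2 (L): throw ball2 h=2 -> lands@4:L; in-air after throw: [b1@3:R b2@4:L]
Beat 3 (R): throw ball1 h=3 -> lands@6:L; in-air after throw: [b2@4:L b1@6:L]
Beat 4 (L): throw ball2 h=1 -> lands@5:R; in-air after throw: [b2@5:R b1@6:L]
Beat 5 (R): throw ball2 h=2 -> lands@7:R; in-air after throw: [b1@6:L b2@7:R]
Beat 6 (L): throw ball1 h=3 -> lands@9:R; in-air after throw: [b2@7:R b1@9:R]
Beat 7 (R): throw ball2 h=1 -> lands@8:L; in-air after throw: [b2@8:L b1@9:R]
Beat 8 (L): throw ball2 h=2 -> lands@10:L; in-air after throw: [b1@9:R b2@10:L]
Beat 9 (R): throw ball1 h=3 -> lands@12:L; in-air after throw: [b2@10:L b1@12:L]
Beat 10 (L): throw ball2 h=1 -> lands@11:R; in-air after throw: [b2@11:R b1@12:L]
Beat 11 (R): throw ball2 h=2 -> lands@13:R; in-air after throw: [b1@12:L b2@13:R]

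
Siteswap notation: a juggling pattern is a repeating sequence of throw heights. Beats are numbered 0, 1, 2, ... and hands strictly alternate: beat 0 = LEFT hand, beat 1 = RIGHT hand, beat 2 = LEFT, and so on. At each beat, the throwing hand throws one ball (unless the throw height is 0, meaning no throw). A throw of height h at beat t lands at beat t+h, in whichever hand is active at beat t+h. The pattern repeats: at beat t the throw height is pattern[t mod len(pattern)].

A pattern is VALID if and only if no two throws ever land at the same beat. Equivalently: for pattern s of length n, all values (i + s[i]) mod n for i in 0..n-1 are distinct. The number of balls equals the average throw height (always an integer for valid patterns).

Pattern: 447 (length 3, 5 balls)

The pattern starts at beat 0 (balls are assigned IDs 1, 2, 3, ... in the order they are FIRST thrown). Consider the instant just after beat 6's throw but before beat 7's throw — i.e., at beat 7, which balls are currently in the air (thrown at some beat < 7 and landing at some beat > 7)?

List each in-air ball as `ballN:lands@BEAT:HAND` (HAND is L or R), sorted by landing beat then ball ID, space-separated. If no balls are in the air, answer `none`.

Answer: ball1:lands@8:L ball3:lands@9:R ball5:lands@10:L ball2:lands@12:L

Derivation:
Beat 0 (L): throw ball1 h=4 -> lands@4:L; in-air after throw: [b1@4:L]
Beat 1 (R): throw ball2 h=4 -> lands@5:R; in-air after throw: [b1@4:L b2@5:R]
Beat 2 (L): throw ball3 h=7 -> lands@9:R; in-air after throw: [b1@4:L b2@5:R b3@9:R]
Beat 3 (R): throw ball4 h=4 -> lands@7:R; in-air after throw: [b1@4:L b2@5:R b4@7:R b3@9:R]
Beat 4 (L): throw ball1 h=4 -> lands@8:L; in-air after throw: [b2@5:R b4@7:R b1@8:L b3@9:R]
Beat 5 (R): throw ball2 h=7 -> lands@12:L; in-air after throw: [b4@7:R b1@8:L b3@9:R b2@12:L]
Beat 6 (L): throw ball5 h=4 -> lands@10:L; in-air after throw: [b4@7:R b1@8:L b3@9:R b5@10:L b2@12:L]
Beat 7 (R): throw ball4 h=4 -> lands@11:R; in-air after throw: [b1@8:L b3@9:R b5@10:L b4@11:R b2@12:L]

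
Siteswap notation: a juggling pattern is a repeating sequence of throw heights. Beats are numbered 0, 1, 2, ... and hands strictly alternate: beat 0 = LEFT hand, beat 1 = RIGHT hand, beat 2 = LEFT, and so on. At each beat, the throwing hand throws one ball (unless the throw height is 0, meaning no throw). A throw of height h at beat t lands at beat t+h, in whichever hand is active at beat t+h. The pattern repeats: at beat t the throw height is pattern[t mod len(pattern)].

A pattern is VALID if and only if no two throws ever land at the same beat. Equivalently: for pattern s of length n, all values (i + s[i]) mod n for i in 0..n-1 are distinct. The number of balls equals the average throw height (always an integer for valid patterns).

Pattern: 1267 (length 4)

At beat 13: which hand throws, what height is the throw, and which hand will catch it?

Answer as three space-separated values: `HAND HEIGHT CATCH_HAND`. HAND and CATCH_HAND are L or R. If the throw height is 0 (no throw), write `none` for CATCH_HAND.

Beat 13: 13 mod 2 = 1, so hand = R
Throw height = pattern[13 mod 4] = pattern[1] = 2
Lands at beat 13+2=15, 15 mod 2 = 1, so catch hand = R

Answer: R 2 R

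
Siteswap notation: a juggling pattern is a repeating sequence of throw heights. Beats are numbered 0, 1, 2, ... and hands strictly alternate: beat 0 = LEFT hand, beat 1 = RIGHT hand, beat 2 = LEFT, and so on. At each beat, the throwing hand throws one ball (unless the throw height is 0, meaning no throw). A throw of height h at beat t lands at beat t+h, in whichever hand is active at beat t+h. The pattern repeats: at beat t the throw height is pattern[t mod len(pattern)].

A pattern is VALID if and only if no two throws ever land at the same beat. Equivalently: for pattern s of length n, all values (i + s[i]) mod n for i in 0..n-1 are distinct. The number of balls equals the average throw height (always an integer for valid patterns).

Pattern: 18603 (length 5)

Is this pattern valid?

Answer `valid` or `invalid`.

i=0: (i + s[i]) mod n = (0 + 1) mod 5 = 1
i=1: (i + s[i]) mod n = (1 + 8) mod 5 = 4
i=2: (i + s[i]) mod n = (2 + 6) mod 5 = 3
i=3: (i + s[i]) mod n = (3 + 0) mod 5 = 3
i=4: (i + s[i]) mod n = (4 + 3) mod 5 = 2
Residues: [1, 4, 3, 3, 2], distinct: False

Answer: invalid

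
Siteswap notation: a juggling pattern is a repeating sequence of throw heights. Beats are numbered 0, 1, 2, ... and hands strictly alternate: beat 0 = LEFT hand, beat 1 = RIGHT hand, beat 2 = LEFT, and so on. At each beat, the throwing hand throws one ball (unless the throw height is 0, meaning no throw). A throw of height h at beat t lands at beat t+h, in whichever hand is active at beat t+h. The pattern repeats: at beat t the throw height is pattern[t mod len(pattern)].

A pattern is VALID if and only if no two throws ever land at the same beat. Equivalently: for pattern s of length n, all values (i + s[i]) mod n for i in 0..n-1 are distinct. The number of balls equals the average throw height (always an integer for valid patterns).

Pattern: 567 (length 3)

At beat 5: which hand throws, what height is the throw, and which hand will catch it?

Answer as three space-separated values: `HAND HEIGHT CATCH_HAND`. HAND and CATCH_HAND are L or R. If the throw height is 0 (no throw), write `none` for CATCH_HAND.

Answer: R 7 L

Derivation:
Beat 5: 5 mod 2 = 1, so hand = R
Throw height = pattern[5 mod 3] = pattern[2] = 7
Lands at beat 5+7=12, 12 mod 2 = 0, so catch hand = L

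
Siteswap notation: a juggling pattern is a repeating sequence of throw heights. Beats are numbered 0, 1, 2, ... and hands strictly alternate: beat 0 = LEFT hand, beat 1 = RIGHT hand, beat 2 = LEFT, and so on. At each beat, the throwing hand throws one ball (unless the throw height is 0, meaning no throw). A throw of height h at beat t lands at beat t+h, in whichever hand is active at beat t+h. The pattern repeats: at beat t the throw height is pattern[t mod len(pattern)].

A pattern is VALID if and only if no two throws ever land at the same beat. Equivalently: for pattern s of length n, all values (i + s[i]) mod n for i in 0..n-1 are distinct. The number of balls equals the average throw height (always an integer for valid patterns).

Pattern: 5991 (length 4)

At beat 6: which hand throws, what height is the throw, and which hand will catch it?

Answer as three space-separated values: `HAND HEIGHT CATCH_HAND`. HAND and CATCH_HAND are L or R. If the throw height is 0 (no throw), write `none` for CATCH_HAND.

Beat 6: 6 mod 2 = 0, so hand = L
Throw height = pattern[6 mod 4] = pattern[2] = 9
Lands at beat 6+9=15, 15 mod 2 = 1, so catch hand = R

Answer: L 9 R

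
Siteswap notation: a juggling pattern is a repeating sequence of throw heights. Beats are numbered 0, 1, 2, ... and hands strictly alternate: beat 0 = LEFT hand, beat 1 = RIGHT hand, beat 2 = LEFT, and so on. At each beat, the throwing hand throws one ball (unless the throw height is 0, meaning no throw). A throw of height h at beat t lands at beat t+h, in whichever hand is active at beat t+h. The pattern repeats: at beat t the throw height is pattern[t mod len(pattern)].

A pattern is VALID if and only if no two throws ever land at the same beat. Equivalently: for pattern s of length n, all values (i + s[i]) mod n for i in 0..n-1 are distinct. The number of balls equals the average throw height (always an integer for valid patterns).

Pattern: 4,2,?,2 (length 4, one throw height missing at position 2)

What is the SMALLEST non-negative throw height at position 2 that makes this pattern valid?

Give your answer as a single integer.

Answer: 0

Derivation:
i=0: (0 + 4) mod 4 = 0
i=1: (1 + 2) mod 4 = 3
i=2: s[i]=? (unknown)
i=3: (3 + 2) mod 4 = 1
Known residues: [0, 1, 3]; need a permutation of 0..3, so missing residue r = 2
Need (2 + s) mod 4 = 2; smallest s = (2 - 2) mod 4 = 0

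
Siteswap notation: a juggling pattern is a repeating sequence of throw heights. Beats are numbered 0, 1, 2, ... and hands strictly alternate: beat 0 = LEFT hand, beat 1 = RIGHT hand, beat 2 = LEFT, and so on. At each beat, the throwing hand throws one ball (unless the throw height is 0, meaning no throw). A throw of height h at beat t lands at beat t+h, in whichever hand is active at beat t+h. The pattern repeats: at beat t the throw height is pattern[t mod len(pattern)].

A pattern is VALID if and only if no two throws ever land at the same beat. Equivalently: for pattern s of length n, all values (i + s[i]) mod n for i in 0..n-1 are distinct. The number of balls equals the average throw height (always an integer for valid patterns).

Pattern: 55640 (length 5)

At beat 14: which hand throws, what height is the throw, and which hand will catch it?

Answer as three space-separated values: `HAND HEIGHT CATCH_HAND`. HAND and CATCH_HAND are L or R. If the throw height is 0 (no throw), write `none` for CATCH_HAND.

Beat 14: 14 mod 2 = 0, so hand = L
Throw height = pattern[14 mod 5] = pattern[4] = 0

Answer: L 0 none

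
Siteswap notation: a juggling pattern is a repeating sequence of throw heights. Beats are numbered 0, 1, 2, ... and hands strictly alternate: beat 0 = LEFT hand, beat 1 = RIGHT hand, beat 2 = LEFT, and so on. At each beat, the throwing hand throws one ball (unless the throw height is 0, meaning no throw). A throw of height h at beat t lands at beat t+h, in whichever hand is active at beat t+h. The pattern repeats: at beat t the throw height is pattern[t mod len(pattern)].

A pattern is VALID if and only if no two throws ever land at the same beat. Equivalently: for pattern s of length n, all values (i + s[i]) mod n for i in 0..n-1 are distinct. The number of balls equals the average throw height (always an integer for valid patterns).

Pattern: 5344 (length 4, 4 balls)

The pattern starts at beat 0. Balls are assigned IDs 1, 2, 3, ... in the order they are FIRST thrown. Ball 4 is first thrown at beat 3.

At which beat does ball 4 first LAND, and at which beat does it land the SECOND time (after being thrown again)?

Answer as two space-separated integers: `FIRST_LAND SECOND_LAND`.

Beat 0 (L): throw ball1 h=5 -> lands@5:R; in-air after throw: [b1@5:R]
Beat 1 (R): throw ball2 h=3 -> lands@4:L; in-air after throw: [b2@4:L b1@5:R]
Beat 2 (L): throw ball3 h=4 -> lands@6:L; in-air after throw: [b2@4:L b1@5:R b3@6:L]
Beat 3 (R): throw ball4 h=4 -> lands@7:R; in-air after throw: [b2@4:L b1@5:R b3@6:L b4@7:R]
Beat 4 (L): throw ball2 h=5 -> lands@9:R; in-air after throw: [b1@5:R b3@6:L b4@7:R b2@9:R]
Beat 5 (R): throw ball1 h=3 -> lands@8:L; in-air after throw: [b3@6:L b4@7:R b1@8:L b2@9:R]
Beat 6 (L): throw ball3 h=4 -> lands@10:L; in-air after throw: [b4@7:R b1@8:L b2@9:R b3@10:L]
Beat 7 (R): throw ball4 h=4 -> lands@11:R; in-air after throw: [b1@8:L b2@9:R b3@10:L b4@11:R]
Beat 8 (L): throw ball1 h=5 -> lands@13:R; in-air after throw: [b2@9:R b3@10:L b4@11:R b1@13:R]
Beat 9 (R): throw ball2 h=3 -> lands@12:L; in-air after throw: [b3@10:L b4@11:R b2@12:L b1@13:R]
Beat 10 (L): throw ball3 h=4 -> lands@14:L; in-air after throw: [b4@11:R b2@12:L b1@13:R b3@14:L]
Beat 11 (R): throw ball4 h=4 -> lands@15:R; in-air after throw: [b2@12:L b1@13:R b3@14:L b4@15:R]
Ball 4: thrown@3 h=4 -> first land @7; rethrown@7 h=4 -> second land @11

Answer: 7 11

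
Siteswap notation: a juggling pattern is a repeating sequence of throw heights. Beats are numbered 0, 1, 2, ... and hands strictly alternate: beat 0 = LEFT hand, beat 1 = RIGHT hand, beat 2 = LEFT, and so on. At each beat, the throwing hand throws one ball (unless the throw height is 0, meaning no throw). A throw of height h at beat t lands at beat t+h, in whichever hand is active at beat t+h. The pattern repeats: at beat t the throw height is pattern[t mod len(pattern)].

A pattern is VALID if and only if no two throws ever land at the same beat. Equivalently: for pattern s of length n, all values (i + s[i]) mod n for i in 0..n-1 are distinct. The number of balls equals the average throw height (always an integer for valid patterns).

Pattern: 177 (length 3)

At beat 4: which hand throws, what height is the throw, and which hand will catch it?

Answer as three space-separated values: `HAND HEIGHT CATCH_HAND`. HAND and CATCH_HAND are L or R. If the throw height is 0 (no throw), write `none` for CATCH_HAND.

Answer: L 7 R

Derivation:
Beat 4: 4 mod 2 = 0, so hand = L
Throw height = pattern[4 mod 3] = pattern[1] = 7
Lands at beat 4+7=11, 11 mod 2 = 1, so catch hand = R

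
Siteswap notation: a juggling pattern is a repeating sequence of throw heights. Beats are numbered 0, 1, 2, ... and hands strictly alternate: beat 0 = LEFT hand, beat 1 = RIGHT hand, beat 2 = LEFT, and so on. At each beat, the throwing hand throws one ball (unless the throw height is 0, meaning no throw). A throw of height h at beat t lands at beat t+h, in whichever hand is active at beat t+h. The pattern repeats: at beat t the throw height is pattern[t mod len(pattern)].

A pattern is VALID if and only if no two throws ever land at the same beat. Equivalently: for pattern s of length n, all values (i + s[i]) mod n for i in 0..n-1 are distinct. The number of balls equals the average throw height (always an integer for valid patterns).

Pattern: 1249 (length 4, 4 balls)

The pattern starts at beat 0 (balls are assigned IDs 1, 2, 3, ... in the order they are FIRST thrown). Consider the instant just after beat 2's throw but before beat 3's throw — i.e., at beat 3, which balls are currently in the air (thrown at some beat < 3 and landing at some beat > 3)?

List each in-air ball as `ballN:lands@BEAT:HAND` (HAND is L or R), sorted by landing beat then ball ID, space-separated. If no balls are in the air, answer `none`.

Answer: ball2:lands@6:L

Derivation:
Beat 0 (L): throw ball1 h=1 -> lands@1:R; in-air after throw: [b1@1:R]
Beat 1 (R): throw ball1 h=2 -> lands@3:R; in-air after throw: [b1@3:R]
Beat 2 (L): throw ball2 h=4 -> lands@6:L; in-air after throw: [b1@3:R b2@6:L]
Beat 3 (R): throw ball1 h=9 -> lands@12:L; in-air after throw: [b2@6:L b1@12:L]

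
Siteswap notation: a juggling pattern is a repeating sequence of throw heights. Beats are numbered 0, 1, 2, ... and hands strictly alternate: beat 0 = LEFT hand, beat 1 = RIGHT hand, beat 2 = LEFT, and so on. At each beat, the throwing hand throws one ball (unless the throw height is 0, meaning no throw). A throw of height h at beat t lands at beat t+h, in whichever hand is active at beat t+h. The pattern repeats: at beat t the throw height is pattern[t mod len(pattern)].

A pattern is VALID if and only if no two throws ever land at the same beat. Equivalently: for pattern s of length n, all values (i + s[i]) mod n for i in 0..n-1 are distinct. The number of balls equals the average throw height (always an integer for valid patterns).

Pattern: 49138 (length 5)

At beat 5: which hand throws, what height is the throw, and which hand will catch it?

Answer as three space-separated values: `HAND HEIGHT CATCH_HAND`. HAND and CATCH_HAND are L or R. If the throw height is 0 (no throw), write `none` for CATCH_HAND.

Answer: R 4 R

Derivation:
Beat 5: 5 mod 2 = 1, so hand = R
Throw height = pattern[5 mod 5] = pattern[0] = 4
Lands at beat 5+4=9, 9 mod 2 = 1, so catch hand = R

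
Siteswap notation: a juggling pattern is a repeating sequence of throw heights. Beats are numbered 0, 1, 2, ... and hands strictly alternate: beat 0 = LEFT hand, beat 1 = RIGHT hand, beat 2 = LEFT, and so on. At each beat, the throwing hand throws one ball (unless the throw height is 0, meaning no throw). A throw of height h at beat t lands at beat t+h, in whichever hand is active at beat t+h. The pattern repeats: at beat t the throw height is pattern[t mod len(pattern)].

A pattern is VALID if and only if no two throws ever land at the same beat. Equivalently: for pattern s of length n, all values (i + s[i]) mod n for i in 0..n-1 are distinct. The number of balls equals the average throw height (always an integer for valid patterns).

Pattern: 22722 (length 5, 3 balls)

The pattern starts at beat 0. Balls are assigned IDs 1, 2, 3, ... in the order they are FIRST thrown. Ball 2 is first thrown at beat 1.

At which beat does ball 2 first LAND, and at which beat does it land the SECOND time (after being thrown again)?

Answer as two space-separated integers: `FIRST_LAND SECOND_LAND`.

Answer: 3 5

Derivation:
Beat 0 (L): throw ball1 h=2 -> lands@2:L; in-air after throw: [b1@2:L]
Beat 1 (R): throw ball2 h=2 -> lands@3:R; in-air after throw: [b1@2:L b2@3:R]
Beat 2 (L): throw ball1 h=7 -> lands@9:R; in-air after throw: [b2@3:R b1@9:R]
Beat 3 (R): throw ball2 h=2 -> lands@5:R; in-air after throw: [b2@5:R b1@9:R]
Beat 4 (L): throw ball3 h=2 -> lands@6:L; in-air after throw: [b2@5:R b3@6:L b1@9:R]
Beat 5 (R): throw ball2 h=2 -> lands@7:R; in-air after throw: [b3@6:L b2@7:R b1@9:R]
Ball 2: thrown@1 h=2 -> first land @3; rethrown@3 h=2 -> second land @5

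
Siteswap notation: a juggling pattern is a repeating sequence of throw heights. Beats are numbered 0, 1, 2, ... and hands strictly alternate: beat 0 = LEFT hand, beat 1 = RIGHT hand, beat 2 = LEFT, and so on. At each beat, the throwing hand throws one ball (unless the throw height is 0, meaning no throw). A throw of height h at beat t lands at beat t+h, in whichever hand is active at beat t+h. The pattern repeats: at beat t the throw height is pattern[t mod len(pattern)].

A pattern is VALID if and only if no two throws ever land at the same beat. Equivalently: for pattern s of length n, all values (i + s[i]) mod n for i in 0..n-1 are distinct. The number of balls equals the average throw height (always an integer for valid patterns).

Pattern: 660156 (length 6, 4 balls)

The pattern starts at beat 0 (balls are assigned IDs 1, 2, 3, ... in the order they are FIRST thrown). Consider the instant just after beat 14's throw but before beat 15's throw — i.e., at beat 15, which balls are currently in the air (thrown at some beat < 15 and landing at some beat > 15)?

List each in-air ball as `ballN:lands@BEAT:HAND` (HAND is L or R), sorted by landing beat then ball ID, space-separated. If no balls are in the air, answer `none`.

Answer: ball4:lands@17:R ball1:lands@18:L ball2:lands@19:R

Derivation:
Beat 0 (L): throw ball1 h=6 -> lands@6:L; in-air after throw: [b1@6:L]
Beat 1 (R): throw ball2 h=6 -> lands@7:R; in-air after throw: [b1@6:L b2@7:R]
Beat 3 (R): throw ball3 h=1 -> lands@4:L; in-air after throw: [b3@4:L b1@6:L b2@7:R]
Beat 4 (L): throw ball3 h=5 -> lands@9:R; in-air after throw: [b1@6:L b2@7:R b3@9:R]
Beat 5 (R): throw ball4 h=6 -> lands@11:R; in-air after throw: [b1@6:L b2@7:R b3@9:R b4@11:R]
Beat 6 (L): throw ball1 h=6 -> lands@12:L; in-air after throw: [b2@7:R b3@9:R b4@11:R b1@12:L]
Beat 7 (R): throw ball2 h=6 -> lands@13:R; in-air after throw: [b3@9:R b4@11:R b1@12:L b2@13:R]
Beat 9 (R): throw ball3 h=1 -> lands@10:L; in-air after throw: [b3@10:L b4@11:R b1@12:L b2@13:R]
Beat 10 (L): throw ball3 h=5 -> lands@15:R; in-air after throw: [b4@11:R b1@12:L b2@13:R b3@15:R]
Beat 11 (R): throw ball4 h=6 -> lands@17:R; in-air after throw: [b1@12:L b2@13:R b3@15:R b4@17:R]
Beat 12 (L): throw ball1 h=6 -> lands@18:L; in-air after throw: [b2@13:R b3@15:R b4@17:R b1@18:L]
Beat 13 (R): throw ball2 h=6 -> lands@19:R; in-air after throw: [b3@15:R b4@17:R b1@18:L b2@19:R]
Beat 15 (R): throw ball3 h=1 -> lands@16:L; in-air after throw: [b3@16:L b4@17:R b1@18:L b2@19:R]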